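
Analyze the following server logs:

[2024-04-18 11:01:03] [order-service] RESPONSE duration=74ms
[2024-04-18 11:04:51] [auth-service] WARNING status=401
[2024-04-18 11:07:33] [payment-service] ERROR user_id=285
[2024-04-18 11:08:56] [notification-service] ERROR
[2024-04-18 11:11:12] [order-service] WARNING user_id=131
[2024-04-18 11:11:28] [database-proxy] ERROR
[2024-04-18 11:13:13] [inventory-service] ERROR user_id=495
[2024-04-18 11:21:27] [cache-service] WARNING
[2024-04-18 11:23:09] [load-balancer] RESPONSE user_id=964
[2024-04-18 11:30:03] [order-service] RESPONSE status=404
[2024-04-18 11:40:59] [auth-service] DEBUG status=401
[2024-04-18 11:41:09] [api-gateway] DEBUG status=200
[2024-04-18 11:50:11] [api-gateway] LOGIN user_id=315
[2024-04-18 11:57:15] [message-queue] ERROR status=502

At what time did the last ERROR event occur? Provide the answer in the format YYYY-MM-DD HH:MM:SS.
2024-04-18 11:57:15

To find the last event:

1. Filter for all ERROR events
2. Sort by timestamp
3. Select the last one
4. Timestamp: 2024-04-18 11:57:15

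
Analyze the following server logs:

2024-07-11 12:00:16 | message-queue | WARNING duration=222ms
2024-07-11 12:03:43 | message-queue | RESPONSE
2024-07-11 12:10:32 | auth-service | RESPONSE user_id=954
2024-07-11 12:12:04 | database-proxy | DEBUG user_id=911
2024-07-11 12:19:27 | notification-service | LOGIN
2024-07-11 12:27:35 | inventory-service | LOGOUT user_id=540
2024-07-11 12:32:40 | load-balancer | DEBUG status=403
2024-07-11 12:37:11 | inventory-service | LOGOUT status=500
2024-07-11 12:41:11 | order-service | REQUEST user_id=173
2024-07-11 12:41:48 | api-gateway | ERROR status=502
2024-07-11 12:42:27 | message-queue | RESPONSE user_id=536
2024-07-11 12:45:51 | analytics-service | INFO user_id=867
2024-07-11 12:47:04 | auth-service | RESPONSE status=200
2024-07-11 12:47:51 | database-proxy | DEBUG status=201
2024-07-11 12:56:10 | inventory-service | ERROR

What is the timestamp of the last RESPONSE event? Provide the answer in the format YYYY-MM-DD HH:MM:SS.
2024-07-11 12:47:04

To find the last event:

1. Filter for all RESPONSE events
2. Sort by timestamp
3. Select the last one
4. Timestamp: 2024-07-11 12:47:04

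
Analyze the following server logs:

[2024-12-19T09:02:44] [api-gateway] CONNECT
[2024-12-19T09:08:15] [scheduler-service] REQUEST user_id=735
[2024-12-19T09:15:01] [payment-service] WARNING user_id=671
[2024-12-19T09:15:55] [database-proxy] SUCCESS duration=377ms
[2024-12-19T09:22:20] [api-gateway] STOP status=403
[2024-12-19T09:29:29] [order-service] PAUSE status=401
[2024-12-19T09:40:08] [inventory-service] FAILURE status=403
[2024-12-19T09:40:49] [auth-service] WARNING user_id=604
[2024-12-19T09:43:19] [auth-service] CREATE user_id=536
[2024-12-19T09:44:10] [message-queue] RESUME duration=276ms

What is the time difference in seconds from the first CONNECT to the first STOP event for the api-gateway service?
1176

To find the time between events:

1. Locate the first CONNECT event for api-gateway: 2024-12-19T09:02:44
2. Locate the first STOP event for api-gateway: 2024-12-19T09:22:20
3. Calculate the difference: 2024-12-19T09:22:20 - 2024-12-19T09:02:44 = 1176 seconds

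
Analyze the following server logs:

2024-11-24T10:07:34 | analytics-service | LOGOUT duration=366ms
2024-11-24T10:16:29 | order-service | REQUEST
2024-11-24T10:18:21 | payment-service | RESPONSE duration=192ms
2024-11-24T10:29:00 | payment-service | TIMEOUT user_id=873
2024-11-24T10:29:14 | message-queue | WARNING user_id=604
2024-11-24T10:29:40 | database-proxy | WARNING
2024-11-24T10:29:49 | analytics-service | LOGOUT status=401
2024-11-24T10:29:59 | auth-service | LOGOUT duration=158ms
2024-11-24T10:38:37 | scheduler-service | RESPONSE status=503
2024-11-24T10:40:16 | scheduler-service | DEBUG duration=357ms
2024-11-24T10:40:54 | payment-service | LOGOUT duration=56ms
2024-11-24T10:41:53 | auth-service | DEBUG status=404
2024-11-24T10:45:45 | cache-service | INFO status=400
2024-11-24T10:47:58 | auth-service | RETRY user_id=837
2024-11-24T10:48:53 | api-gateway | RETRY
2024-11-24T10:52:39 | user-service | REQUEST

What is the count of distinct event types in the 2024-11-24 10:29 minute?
3

To count unique event types:

1. Filter events in the minute starting at 2024-11-24 10:29
2. Extract event types from matching entries
3. Count unique types: 3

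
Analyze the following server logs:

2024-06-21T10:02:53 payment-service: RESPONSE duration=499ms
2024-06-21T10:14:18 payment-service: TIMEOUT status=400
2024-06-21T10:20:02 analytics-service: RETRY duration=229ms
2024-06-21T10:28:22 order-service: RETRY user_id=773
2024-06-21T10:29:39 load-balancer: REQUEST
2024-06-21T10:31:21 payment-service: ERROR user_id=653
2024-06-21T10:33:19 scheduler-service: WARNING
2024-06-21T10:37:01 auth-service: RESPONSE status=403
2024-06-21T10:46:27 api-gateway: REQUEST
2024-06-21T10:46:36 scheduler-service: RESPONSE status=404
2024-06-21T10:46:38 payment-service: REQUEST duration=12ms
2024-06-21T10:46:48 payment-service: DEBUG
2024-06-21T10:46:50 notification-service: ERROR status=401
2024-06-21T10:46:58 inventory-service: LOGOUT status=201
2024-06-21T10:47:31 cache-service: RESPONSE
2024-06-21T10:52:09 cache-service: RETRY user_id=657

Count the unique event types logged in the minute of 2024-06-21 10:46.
5

To count unique event types:

1. Filter events in the minute starting at 2024-06-21 10:46
2. Extract event types from matching entries
3. Count unique types: 5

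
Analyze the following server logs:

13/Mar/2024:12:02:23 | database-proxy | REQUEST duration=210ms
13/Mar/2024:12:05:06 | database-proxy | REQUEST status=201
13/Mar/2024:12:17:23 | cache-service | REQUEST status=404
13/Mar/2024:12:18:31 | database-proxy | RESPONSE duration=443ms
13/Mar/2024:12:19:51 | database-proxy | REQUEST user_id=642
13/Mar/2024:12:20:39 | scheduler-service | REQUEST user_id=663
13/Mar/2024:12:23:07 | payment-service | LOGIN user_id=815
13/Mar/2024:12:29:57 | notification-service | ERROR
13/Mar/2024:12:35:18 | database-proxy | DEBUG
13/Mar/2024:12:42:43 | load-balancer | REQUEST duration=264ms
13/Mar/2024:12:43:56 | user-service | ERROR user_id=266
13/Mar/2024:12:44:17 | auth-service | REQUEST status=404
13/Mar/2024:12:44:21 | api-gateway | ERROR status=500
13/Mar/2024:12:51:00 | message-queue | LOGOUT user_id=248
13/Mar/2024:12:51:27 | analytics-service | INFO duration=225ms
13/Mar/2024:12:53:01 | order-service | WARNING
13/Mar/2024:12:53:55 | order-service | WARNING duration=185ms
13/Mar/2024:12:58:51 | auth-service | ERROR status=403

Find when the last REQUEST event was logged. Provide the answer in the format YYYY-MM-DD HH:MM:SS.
2024-03-13 12:44:17

To find the last event:

1. Filter for all REQUEST events
2. Sort by timestamp
3. Select the last one
4. Timestamp: 2024-03-13 12:44:17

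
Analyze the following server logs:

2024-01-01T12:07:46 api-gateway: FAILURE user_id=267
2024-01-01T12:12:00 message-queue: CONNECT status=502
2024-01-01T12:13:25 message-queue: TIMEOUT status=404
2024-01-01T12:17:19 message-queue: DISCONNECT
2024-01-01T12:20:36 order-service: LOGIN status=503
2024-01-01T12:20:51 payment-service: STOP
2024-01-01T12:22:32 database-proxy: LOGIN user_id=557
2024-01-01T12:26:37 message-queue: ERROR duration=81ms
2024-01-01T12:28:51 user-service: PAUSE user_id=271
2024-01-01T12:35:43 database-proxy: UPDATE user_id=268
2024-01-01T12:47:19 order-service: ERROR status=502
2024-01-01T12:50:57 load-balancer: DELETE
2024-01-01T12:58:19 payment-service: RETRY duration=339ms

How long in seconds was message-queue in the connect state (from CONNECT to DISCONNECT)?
319

To calculate state duration:

1. Find CONNECT event for message-queue: 2024-01-01T12:12:00
2. Find DISCONNECT event for message-queue: 2024-01-01T12:17:19
3. Calculate duration: 2024-01-01T12:17:19 - 2024-01-01T12:12:00 = 319 seconds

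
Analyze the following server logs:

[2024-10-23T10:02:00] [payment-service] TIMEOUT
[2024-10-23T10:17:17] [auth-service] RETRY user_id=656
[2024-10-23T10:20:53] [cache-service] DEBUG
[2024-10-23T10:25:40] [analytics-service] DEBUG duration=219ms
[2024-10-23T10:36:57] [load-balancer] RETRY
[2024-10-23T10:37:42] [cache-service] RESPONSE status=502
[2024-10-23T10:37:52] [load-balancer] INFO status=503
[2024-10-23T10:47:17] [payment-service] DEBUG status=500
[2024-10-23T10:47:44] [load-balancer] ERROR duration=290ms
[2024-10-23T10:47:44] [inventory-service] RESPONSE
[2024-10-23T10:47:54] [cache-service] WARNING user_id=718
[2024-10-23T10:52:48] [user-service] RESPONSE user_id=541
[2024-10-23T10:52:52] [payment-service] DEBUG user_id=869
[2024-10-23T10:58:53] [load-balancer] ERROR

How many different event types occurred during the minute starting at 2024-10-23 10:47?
4

To count unique event types:

1. Filter events in the minute starting at 2024-10-23 10:47
2. Extract event types from matching entries
3. Count unique types: 4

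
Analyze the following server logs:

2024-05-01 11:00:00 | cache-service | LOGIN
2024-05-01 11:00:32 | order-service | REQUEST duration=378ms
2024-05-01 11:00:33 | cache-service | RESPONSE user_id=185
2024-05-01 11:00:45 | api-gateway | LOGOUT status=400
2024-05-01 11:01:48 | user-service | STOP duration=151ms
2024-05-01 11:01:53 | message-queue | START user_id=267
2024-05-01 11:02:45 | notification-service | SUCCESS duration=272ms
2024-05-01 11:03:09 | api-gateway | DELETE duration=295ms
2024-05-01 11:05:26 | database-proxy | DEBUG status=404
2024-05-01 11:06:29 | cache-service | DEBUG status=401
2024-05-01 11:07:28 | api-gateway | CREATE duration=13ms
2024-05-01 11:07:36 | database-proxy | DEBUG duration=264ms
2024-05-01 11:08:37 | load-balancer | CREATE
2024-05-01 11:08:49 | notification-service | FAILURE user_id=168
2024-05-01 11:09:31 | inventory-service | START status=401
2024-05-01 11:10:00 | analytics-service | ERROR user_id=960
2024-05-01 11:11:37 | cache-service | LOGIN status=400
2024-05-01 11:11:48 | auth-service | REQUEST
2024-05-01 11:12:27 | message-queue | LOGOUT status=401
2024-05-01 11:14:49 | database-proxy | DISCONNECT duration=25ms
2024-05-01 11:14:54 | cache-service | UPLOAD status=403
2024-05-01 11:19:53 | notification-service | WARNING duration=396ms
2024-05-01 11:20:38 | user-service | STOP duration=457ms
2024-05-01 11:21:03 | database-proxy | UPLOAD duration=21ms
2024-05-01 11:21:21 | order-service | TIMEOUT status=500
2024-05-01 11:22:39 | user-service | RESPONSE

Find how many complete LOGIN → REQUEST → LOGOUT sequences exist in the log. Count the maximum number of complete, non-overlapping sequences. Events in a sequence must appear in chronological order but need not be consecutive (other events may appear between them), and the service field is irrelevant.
2

To count sequences:

1. Look for pattern: LOGIN → REQUEST → LOGOUT
2. Greedily scan the log in chronological order, matching each sequence element in turn (ignoring service)
3. Each time the full pattern completes, increment the count and restart matching from the next event
4. Complete non-overlapping sequences found: 2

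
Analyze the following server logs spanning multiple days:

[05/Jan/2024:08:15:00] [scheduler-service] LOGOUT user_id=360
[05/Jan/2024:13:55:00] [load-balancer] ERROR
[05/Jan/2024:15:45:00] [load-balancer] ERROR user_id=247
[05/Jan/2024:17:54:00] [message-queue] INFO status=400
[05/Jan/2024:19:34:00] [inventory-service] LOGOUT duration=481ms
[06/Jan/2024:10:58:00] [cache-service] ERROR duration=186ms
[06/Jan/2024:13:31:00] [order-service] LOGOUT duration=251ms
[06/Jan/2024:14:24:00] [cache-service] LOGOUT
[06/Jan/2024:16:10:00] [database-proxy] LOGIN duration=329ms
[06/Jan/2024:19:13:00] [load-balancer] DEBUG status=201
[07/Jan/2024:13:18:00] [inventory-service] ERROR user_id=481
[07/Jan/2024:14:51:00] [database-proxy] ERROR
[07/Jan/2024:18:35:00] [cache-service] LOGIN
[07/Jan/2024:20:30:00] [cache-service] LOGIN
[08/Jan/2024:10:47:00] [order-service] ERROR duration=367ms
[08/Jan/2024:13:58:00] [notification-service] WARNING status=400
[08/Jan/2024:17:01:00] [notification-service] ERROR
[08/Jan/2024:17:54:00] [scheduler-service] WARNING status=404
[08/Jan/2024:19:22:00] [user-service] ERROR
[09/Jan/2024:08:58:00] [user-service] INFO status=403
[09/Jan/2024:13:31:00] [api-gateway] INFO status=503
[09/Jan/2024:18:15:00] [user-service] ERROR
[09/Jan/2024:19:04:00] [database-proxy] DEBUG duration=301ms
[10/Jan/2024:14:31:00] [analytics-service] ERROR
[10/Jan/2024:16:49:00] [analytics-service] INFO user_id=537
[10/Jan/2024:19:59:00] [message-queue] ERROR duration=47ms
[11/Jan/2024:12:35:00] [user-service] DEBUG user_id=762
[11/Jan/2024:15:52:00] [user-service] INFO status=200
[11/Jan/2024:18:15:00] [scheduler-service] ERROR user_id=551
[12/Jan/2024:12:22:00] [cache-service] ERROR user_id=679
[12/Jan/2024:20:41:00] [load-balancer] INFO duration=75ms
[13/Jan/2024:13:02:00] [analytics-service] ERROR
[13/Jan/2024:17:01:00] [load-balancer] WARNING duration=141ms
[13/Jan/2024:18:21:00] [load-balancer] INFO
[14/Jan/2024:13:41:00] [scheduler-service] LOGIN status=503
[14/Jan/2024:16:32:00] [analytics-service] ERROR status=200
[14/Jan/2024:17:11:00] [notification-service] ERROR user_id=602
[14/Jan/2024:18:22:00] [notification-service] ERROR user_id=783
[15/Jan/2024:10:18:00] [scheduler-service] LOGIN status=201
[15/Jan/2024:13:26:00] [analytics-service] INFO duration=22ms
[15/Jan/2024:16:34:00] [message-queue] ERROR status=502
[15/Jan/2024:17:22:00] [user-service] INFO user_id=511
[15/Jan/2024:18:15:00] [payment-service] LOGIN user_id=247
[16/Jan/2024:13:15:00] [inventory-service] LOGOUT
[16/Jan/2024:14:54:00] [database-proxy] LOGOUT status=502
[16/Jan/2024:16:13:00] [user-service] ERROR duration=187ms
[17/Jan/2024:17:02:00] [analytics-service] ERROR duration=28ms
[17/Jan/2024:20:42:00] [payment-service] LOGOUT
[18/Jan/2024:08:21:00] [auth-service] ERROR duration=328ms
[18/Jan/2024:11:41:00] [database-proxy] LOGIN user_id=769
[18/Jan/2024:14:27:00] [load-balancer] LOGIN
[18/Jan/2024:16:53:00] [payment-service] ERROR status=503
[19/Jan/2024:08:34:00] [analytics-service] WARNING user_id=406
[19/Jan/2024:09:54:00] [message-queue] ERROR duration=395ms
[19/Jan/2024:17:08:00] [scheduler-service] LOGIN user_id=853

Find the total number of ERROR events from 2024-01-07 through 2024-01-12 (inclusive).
10

To filter by date range:

1. Date range: 2024-01-07 through 2024-01-12, both dates inclusive
2. Filter for ERROR events whose date falls in this range
3. Count matching events: 10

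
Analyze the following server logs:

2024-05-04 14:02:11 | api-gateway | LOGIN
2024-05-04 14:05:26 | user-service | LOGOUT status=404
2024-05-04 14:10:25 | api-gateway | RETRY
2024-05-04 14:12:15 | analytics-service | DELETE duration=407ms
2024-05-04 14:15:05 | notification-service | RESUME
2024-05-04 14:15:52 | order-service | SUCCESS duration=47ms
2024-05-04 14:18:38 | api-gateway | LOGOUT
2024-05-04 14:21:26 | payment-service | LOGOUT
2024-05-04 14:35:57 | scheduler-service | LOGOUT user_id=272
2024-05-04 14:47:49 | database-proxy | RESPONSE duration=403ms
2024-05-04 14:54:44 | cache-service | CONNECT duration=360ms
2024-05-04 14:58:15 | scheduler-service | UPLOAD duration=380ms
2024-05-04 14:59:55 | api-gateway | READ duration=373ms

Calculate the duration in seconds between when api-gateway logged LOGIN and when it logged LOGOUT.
987

To find the time between events:

1. Locate the first LOGIN event for api-gateway: 2024-05-04 14:02:11
2. Locate the first LOGOUT event for api-gateway: 2024-05-04 14:18:38
3. Calculate the difference: 2024-05-04 14:18:38 - 2024-05-04 14:02:11 = 987 seconds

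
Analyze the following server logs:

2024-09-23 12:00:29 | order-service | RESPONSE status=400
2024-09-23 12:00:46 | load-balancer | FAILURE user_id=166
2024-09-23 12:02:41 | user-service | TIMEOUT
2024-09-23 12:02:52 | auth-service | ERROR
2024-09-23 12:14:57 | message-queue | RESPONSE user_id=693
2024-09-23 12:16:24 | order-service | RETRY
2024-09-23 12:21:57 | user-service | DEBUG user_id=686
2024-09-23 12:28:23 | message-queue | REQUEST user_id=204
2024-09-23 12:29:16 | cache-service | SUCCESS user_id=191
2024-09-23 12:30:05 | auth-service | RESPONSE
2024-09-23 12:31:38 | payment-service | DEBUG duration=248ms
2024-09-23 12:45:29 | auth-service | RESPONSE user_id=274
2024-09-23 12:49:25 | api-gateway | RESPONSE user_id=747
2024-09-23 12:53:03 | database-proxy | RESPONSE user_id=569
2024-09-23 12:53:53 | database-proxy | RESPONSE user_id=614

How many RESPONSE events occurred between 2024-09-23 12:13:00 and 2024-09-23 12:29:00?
1

To count events in the time window:

1. Window boundaries: 2024-09-23 12:13:00 to 2024-09-23 12:29:00
2. Filter for RESPONSE events within this window
3. Count matching events: 1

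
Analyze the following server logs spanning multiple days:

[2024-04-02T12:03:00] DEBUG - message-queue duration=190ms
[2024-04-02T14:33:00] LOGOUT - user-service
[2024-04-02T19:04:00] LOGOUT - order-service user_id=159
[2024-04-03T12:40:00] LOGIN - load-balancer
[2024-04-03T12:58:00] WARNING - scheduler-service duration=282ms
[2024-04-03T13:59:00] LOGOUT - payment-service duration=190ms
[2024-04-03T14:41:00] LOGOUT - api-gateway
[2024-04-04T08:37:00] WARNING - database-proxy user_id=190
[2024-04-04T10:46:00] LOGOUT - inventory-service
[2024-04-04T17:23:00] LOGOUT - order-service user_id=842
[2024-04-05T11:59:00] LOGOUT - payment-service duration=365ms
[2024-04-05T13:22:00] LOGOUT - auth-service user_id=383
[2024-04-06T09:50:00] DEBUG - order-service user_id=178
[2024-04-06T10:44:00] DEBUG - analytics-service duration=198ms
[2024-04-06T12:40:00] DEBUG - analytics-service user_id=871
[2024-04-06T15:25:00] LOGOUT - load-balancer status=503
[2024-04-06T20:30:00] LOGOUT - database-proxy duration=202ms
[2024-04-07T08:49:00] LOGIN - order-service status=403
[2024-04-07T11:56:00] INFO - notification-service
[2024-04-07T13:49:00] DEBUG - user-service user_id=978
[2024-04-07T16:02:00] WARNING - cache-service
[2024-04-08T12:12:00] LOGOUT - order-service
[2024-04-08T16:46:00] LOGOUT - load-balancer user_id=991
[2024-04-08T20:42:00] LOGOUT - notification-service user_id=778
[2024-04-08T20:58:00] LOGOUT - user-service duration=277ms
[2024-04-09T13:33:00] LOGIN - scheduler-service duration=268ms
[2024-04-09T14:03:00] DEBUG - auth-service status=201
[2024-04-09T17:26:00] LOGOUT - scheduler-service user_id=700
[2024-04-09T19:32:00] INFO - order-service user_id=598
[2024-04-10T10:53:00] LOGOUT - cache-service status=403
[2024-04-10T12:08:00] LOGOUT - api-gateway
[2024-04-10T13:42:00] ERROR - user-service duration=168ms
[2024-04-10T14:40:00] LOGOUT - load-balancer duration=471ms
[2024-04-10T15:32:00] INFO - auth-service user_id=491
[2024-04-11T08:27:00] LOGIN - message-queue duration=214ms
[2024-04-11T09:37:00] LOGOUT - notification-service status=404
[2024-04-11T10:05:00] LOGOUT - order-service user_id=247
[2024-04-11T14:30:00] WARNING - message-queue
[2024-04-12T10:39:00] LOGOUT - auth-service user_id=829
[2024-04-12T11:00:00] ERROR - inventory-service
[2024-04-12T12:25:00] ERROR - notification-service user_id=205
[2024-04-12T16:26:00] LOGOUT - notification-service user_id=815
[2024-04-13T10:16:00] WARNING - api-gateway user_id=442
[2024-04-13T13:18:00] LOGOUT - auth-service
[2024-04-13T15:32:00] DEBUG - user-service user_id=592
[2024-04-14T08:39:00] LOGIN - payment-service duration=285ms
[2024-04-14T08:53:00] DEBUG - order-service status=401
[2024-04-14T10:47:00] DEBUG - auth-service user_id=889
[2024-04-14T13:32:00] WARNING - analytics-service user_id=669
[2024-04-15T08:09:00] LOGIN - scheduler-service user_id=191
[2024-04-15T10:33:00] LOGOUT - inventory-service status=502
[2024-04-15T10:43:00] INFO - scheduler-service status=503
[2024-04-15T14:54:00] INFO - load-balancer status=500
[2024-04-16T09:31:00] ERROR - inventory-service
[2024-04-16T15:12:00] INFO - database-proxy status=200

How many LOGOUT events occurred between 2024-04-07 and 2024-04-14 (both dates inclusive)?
13

To filter by date range:

1. Date range: 2024-04-07 through 2024-04-14, both dates inclusive
2. Filter for LOGOUT events whose date falls in this range
3. Count matching events: 13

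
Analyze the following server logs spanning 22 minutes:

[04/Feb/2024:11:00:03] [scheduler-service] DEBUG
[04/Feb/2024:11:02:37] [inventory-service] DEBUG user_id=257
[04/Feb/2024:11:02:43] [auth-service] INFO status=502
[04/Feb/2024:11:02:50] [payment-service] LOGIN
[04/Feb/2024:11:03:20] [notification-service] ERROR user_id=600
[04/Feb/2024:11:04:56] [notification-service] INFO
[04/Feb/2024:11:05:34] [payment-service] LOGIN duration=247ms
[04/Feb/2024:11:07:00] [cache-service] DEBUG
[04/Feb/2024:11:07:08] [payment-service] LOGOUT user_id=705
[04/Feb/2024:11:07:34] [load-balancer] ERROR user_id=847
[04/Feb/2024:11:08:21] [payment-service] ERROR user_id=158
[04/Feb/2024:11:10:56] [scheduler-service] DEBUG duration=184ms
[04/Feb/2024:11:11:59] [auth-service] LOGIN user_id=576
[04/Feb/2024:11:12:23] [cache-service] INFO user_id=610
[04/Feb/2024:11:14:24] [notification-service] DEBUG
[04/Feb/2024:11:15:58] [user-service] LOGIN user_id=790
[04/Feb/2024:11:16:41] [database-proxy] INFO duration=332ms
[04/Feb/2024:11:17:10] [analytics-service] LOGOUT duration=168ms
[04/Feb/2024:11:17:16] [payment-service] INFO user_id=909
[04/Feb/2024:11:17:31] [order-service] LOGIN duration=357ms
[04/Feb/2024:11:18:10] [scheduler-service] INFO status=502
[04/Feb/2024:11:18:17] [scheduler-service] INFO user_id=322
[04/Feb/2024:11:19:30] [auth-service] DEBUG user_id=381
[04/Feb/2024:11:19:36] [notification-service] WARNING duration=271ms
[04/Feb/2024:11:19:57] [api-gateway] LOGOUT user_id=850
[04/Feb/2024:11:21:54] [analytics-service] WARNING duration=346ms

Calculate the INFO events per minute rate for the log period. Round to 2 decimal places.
0.32

To calculate the rate:

1. Count total INFO events: 7
2. Total time period: 22 minutes
3. Rate = 7 / 22 = 0.32 events per minute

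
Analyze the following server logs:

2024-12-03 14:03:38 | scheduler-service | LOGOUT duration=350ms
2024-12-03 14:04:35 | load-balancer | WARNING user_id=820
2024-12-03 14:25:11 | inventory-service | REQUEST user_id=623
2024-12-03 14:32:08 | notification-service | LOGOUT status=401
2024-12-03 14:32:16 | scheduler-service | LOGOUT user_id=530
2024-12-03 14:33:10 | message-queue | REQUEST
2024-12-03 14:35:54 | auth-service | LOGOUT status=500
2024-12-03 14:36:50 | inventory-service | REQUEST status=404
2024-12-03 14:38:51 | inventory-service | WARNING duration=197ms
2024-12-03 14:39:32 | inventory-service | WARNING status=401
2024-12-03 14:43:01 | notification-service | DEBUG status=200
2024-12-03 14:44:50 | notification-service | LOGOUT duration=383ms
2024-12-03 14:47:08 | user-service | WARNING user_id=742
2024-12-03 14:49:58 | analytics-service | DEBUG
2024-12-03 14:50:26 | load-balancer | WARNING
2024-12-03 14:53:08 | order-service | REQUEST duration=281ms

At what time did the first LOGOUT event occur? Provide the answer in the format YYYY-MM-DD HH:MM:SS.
2024-12-03 14:03:38

To find the first event:

1. Filter for all LOGOUT events
2. Sort by timestamp
3. Select the first one
4. Timestamp: 2024-12-03 14:03:38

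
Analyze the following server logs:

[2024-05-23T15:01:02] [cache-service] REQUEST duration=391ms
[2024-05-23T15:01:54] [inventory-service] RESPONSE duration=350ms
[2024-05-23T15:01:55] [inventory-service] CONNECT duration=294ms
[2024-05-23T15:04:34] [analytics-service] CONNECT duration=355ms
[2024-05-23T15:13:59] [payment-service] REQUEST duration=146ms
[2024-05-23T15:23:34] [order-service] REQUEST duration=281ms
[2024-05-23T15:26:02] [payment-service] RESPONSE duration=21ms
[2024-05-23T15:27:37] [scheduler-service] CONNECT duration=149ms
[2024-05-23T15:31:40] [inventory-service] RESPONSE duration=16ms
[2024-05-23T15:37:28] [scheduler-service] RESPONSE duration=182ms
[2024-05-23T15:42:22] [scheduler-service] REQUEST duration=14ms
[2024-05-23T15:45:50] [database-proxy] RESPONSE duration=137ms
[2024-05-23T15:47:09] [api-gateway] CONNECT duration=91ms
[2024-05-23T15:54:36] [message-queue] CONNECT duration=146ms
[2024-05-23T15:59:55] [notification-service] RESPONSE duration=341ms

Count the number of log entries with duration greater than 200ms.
6

To count timeouts:

1. Threshold: 200ms
2. Extract duration from each log entry
3. Count entries where duration > 200
4. Timeout count: 6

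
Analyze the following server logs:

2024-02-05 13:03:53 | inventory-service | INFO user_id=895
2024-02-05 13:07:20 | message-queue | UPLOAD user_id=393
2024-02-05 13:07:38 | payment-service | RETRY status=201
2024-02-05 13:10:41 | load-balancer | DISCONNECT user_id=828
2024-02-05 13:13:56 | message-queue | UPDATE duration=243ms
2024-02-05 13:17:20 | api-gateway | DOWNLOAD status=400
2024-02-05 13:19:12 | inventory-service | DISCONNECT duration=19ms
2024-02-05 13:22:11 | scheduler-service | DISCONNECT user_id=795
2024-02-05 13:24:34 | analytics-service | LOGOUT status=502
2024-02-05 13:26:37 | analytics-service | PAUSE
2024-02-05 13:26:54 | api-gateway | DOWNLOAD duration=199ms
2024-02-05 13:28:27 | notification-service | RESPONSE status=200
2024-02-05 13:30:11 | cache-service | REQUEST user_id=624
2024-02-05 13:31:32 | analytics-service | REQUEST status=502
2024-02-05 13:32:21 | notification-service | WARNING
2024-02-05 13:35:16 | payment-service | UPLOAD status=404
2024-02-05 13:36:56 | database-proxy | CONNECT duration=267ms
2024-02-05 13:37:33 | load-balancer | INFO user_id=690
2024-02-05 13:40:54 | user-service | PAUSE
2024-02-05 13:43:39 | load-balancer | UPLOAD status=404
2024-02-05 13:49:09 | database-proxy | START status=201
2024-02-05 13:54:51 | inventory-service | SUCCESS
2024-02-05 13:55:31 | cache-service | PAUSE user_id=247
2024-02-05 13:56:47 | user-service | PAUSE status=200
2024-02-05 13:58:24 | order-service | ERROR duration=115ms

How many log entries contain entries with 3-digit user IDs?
7

To find matching entries:

1. Pattern to match: entries with 3-digit user IDs
2. Scan each log entry for the pattern
3. Count matches: 7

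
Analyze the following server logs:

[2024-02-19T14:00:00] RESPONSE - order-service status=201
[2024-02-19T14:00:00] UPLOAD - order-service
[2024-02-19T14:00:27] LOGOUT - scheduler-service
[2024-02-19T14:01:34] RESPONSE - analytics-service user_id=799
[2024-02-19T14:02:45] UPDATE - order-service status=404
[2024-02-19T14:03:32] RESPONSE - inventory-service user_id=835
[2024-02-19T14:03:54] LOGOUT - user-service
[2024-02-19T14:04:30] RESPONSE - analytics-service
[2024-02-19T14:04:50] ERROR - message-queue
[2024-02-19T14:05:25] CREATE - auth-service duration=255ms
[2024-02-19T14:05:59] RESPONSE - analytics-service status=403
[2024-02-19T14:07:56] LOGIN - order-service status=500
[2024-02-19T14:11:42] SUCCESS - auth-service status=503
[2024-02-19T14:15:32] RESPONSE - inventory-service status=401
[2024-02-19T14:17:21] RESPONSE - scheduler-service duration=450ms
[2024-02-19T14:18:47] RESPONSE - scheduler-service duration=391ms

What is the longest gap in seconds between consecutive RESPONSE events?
573

To find the longest gap:

1. Extract all RESPONSE events in chronological order
2. Calculate time differences between consecutive events
3. Find the maximum difference
4. Longest gap: 573 seconds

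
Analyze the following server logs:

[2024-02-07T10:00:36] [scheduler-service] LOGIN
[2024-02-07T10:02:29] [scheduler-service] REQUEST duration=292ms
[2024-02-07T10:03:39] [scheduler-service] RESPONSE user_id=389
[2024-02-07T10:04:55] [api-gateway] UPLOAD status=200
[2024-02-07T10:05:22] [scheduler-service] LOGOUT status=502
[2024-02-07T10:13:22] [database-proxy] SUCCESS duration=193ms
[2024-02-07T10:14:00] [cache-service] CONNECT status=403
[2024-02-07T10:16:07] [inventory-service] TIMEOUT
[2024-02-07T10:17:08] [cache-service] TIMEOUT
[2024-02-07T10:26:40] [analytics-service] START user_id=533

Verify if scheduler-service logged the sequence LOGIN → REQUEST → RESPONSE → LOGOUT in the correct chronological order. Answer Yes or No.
Yes

To verify sequence order:

1. Find all events in sequence LOGIN → REQUEST → RESPONSE → LOGOUT for scheduler-service
2. Extract their timestamps
3. Check if timestamps are in ascending order
4. Result: Yes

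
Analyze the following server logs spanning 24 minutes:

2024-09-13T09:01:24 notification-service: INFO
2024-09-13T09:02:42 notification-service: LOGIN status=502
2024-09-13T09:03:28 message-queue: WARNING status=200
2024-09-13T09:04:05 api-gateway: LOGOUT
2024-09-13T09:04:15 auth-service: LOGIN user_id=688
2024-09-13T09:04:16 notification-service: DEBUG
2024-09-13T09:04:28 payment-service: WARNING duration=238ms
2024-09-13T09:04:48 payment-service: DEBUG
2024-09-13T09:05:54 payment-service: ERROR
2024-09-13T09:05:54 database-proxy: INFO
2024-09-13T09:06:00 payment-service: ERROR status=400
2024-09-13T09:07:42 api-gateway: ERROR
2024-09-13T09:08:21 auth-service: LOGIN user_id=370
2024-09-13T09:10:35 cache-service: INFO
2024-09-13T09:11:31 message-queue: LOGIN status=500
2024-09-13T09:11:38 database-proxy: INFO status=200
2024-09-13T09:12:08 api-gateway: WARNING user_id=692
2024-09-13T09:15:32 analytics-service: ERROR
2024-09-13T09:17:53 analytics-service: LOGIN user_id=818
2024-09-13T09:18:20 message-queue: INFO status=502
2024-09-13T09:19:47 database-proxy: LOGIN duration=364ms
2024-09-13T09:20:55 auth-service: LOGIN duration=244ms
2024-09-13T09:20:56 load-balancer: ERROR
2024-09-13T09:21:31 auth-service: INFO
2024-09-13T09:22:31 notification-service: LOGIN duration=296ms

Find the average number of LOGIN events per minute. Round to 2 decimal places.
0.33

To calculate the rate:

1. Count total LOGIN events: 8
2. Total time period: 24 minutes
3. Rate = 8 / 24 = 0.33 events per minute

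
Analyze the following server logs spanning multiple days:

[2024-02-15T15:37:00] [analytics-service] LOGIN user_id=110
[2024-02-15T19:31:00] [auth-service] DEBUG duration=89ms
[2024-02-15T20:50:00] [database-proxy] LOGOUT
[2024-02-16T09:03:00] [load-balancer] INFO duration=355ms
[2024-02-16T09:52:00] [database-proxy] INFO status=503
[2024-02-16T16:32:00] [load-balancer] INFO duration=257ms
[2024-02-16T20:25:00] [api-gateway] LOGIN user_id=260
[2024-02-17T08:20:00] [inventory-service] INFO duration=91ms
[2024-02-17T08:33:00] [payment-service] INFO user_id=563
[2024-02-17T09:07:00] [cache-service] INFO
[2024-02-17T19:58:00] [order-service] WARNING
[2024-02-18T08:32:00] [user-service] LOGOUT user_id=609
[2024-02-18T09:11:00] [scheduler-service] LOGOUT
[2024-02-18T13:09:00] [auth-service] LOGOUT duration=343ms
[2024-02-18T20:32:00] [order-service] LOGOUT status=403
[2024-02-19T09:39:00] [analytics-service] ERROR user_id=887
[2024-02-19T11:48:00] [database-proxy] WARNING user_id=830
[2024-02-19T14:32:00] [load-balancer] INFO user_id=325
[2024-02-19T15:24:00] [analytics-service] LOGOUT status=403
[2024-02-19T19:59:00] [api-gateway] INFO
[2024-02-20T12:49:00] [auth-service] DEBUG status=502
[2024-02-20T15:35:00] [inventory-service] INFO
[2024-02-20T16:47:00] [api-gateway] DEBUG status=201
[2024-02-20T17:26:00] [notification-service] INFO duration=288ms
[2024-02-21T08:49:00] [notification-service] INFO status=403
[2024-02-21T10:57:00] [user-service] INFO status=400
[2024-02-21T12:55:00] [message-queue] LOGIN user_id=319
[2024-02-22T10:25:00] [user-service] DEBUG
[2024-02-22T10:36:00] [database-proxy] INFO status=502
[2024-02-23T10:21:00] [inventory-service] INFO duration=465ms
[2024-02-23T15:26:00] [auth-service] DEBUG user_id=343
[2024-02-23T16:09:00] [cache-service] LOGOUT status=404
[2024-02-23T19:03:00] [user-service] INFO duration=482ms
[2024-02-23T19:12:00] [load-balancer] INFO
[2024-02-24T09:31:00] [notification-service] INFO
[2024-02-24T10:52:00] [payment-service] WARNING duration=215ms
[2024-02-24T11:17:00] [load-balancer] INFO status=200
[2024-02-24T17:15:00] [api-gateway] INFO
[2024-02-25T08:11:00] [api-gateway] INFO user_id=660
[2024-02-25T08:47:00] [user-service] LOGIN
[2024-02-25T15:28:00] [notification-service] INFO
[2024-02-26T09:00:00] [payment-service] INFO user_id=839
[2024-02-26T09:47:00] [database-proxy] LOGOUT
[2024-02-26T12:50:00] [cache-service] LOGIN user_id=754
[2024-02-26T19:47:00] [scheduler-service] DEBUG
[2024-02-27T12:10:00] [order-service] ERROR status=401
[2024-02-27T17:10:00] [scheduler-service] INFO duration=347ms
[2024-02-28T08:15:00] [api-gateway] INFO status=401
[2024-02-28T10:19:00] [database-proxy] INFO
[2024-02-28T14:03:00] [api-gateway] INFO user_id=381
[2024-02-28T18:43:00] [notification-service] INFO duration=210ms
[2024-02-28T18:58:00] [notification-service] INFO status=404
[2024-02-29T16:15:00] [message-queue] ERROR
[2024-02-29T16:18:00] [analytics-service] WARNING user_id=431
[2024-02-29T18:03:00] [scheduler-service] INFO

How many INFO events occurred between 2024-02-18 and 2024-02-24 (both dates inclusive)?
13

To filter by date range:

1. Date range: 2024-02-18 through 2024-02-24, both dates inclusive
2. Filter for INFO events whose date falls in this range
3. Count matching events: 13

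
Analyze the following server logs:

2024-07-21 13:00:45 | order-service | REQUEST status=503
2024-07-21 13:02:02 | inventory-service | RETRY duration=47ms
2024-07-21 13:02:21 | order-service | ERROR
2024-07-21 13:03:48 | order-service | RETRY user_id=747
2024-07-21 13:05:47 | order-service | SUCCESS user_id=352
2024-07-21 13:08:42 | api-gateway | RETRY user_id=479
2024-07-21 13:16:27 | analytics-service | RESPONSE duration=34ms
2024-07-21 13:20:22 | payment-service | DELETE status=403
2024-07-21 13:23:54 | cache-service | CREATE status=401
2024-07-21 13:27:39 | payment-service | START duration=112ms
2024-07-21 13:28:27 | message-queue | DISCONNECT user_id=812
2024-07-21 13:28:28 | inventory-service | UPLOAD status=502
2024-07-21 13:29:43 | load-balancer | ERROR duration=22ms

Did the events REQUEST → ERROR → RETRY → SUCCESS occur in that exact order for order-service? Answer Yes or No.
Yes

To verify sequence order:

1. Find all events in sequence REQUEST → ERROR → RETRY → SUCCESS for order-service
2. Extract their timestamps
3. Check if timestamps are in ascending order
4. Result: Yes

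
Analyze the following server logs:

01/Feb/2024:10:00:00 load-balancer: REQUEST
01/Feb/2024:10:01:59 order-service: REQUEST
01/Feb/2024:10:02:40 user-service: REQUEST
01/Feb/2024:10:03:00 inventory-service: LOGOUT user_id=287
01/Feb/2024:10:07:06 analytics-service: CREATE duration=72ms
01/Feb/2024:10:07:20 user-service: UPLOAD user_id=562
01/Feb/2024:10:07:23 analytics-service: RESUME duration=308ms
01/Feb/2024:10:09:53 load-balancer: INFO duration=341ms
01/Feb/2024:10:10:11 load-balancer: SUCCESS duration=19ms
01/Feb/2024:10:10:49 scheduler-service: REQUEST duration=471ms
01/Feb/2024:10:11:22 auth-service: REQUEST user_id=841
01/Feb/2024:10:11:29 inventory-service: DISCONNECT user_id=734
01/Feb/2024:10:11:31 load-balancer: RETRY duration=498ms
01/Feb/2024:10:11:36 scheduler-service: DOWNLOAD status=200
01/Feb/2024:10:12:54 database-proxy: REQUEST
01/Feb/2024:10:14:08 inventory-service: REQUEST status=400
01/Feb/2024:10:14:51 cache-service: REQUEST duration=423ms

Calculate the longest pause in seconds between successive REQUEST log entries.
489

To find the longest gap:

1. Extract all REQUEST events in chronological order
2. Calculate time differences between consecutive events
3. Find the maximum difference
4. Longest gap: 489 seconds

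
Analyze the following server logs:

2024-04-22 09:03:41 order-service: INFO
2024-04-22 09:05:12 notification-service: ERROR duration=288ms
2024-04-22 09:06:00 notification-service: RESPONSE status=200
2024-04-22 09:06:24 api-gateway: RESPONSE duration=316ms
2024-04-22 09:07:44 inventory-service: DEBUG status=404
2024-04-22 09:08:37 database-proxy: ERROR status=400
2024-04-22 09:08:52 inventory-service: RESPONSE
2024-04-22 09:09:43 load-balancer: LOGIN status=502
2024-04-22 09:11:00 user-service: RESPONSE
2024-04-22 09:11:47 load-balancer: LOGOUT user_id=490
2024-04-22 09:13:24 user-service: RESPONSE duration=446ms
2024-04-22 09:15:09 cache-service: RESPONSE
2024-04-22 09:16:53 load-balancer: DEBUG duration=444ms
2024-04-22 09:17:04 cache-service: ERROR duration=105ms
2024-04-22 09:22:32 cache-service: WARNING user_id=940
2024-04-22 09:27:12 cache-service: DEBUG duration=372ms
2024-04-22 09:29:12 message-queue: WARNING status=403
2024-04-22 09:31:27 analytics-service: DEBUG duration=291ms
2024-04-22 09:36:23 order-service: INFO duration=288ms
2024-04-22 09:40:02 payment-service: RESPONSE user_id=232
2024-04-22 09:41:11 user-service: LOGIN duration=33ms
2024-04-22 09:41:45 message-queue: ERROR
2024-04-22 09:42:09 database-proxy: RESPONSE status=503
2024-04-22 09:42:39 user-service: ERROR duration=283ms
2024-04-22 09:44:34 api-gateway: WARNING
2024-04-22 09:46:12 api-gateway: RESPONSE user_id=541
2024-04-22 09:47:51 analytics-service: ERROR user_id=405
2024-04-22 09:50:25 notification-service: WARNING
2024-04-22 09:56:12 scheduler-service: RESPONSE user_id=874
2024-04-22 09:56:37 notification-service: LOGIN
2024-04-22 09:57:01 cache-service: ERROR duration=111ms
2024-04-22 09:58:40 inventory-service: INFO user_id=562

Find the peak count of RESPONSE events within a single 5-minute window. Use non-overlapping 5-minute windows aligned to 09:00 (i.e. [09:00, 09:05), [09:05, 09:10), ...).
3

To find the burst window:

1. Divide the log period into non-overlapping 5-minute windows starting at 09:00
2. Count RESPONSE events in each window
3. Find the window with maximum count
4. Maximum events in a window: 3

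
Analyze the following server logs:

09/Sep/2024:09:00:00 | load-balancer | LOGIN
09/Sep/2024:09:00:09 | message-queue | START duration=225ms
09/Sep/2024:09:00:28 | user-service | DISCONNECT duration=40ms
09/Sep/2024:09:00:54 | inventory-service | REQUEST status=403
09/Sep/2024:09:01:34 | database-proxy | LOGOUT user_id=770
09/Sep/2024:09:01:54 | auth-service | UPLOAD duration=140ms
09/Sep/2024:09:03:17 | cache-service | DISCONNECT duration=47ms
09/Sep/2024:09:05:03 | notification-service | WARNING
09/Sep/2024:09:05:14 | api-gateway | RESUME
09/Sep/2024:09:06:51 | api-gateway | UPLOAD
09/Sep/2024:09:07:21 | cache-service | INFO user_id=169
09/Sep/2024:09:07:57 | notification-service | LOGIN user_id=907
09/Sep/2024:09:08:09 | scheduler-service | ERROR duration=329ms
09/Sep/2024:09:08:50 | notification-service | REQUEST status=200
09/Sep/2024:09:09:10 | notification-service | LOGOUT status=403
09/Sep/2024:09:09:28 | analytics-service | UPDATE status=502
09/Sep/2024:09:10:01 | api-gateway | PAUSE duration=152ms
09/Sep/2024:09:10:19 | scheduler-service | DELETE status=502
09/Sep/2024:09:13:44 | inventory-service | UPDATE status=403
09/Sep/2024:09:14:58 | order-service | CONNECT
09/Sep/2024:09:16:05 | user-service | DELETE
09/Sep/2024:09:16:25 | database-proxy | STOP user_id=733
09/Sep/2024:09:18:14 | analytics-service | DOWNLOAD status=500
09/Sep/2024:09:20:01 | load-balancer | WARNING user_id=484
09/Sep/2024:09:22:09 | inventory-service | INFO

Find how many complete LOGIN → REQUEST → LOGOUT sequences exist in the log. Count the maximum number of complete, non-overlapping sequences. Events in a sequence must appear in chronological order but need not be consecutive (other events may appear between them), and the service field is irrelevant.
2

To count sequences:

1. Look for pattern: LOGIN → REQUEST → LOGOUT
2. Greedily scan the log in chronological order, matching each sequence element in turn (ignoring service)
3. Each time the full pattern completes, increment the count and restart matching from the next event
4. Complete non-overlapping sequences found: 2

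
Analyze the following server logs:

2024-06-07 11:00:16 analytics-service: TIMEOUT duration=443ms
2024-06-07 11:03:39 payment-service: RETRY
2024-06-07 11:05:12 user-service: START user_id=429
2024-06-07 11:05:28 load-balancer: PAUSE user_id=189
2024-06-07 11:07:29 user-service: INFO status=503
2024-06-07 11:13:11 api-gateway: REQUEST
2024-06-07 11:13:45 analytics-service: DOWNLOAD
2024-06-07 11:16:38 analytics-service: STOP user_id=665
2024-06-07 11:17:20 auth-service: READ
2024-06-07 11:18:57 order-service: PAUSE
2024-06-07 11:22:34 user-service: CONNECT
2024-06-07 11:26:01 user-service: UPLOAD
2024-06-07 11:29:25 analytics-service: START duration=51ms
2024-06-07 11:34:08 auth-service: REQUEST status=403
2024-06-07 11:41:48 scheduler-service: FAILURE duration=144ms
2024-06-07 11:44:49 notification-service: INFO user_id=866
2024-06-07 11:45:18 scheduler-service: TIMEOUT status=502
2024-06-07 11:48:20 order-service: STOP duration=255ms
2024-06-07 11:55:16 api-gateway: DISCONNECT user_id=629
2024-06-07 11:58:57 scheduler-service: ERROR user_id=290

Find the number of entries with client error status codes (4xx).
1

To find matching entries:

1. Pattern to match: client error status codes (4xx)
2. Scan each log entry for the pattern
3. Count matches: 1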